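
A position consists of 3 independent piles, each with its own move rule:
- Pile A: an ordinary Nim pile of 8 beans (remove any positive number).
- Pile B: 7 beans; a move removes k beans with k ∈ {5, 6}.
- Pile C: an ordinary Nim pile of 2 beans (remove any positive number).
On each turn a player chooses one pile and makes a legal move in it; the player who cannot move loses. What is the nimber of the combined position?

Pile A is a plain Nim pile of size 8, so its Grundy value is 8.
For pile B, compute g(0), g(1), … with moves {5, 6}:
k:     0  1  2  3  4  5  6  7
g(k):  0  0  0  0  0  1  1  1
So g(7) = 1.
Pile C is a plain Nim pile of size 2, so its Grundy value is 2.
The value of a disjunctive sum is the nim-sum of the parts.
Combined value = 8 XOR 1 XOR 2 = 11.

11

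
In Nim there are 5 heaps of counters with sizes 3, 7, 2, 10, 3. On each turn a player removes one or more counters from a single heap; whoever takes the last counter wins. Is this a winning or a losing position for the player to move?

Compute the nim-sum pairwise:
3 XOR 7 = 4
4 XOR 2 = 6
6 XOR 10 = 12
12 XOR 3 = 15
The nim-sum is 15 ≠ 0, so this is an N-position: the player to move can win.

Winning position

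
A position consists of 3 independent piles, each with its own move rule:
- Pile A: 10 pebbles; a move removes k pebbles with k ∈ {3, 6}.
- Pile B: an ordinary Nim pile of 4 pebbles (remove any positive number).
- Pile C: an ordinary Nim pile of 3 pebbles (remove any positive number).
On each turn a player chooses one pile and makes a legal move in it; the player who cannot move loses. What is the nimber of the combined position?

7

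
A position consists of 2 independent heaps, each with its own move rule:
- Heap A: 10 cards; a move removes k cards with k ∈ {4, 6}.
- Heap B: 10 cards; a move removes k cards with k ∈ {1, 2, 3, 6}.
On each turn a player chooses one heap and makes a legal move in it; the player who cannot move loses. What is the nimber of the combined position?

Build the Grundy sequence for heap A with g(k) = mex{g(k−s) : s ∈ {4, 6}, s ≤ k}:
g(0) = mex{} = 0
g(1) = mex{} = 0
g(2) = mex{} = 0
g(3) = mex{} = 0
g(4) = mex{0} = 1
g(5) = mex{0} = 1
g(6) = mex{0} = 1
g(7) = mex{0} = 1
g(8) = mex{0,1} = 2
g(9) = mex{0,1} = 2
g(10) = mex{1} = 0
So g(10) = 0.
For heap B, compute g(0), g(1), … with moves {1, 2, 3, 6}:
k:     0  1  2  3  4  5  6  7  8  9 10
g(k):  0  1  2  3  0  1  2  3  0  1  2
So g(10) = 2.
By the Sprague-Grundy theorem, the Grundy value of a sum of independent games is the XOR of the component values.
Combined value = 0 ⊕ 2 = 2.

2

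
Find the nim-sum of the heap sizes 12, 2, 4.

10

Compute the nim-sum pairwise:
12 ^ 2 = 14
14 ^ 4 = 10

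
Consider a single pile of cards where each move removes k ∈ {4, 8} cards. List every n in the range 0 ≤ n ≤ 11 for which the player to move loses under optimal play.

0, 1, 2, 3

Build the Grundy sequence with g(k) = mex{g(k−s) : s ∈ {4, 8}, s ≤ k}:
k:     0  1  2  3  4  5  6  7  8  9 10 11
g(k):  0  0  0  0  1  1  1  1  2  2  2  2
The P-positions (g = 0) in 0..11 are 0, 1, 2, 3.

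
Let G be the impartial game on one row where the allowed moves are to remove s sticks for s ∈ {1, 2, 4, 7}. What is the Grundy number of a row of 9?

Build the Grundy sequence with g(k) = mex{g(k−s) : s ∈ {1, 2, 4, 7}, s ≤ k}:
k:     0  1  2  3  4  5  6  7  8  9
g(k):  0  1  2  0  1  2  0  1  2  0
So g(9) = 0.

0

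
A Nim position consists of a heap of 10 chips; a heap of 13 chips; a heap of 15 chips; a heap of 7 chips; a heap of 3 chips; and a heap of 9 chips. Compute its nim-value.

5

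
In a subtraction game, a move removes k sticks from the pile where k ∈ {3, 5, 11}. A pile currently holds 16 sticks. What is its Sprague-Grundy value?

0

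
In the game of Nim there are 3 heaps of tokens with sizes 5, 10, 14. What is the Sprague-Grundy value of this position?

1

Write each in binary and XOR column by column:
  0101  (5)
  1010  (10)
  1110  (14)
  ----
  0001  (1)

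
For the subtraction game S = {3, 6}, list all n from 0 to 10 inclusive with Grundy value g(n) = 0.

Build the Grundy sequence with g(k) = mex{g(k−s) : s ∈ {3, 6}, s ≤ k}:
k:     0  1  2  3  4  5  6  7  8  9 10
g(k):  0  0  0  1  1  1  2  2  2  0  0
The P-positions (g = 0) in 0..10 are 0, 1, 2, 9, 10.

0, 1, 2, 9, 10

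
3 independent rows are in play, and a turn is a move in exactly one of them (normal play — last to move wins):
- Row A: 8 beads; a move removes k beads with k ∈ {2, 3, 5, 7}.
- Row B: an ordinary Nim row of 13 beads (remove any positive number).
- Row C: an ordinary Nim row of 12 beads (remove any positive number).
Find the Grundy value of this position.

5

Grundy values for row A (subtraction set {2, 3, 5, 7}):
k:     0  1  2  3  4  5  6  7  8
g(k):  0  0  1  1  2  2  3  3  4
So g(8) = 4.
Row B is a plain Nim row of size 13, so its Grundy value is 13.
Row C is a plain Nim row of size 12, so its Grundy value is 12.
By the Sprague-Grundy theorem, the Grundy value of a sum of independent games is the XOR of the component values.
Combined value = 4 XOR 13 XOR 12 = 5.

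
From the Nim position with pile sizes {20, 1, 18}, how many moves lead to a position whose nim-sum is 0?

1

Bitwise XOR of the heap sizes:
  10100  (20)
  00001  (1)
  10010  (18)
  -----
  00111  (7)
The overall nim-sum is X = 7. A pile of size p has a winning move iff p XOR X < p (reduce it to p XOR X).
  20: 20 XOR 7 = 19 < 20 — winning move (to 19).
  1: 1 XOR 7 = 6 ≥ 1 — no move.
  18: 18 XOR 7 = 21 ≥ 18 — no move.
That gives 1 winning move.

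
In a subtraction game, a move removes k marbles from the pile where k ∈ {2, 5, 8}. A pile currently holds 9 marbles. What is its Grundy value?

1

Grundy values for subtraction set {2, 5, 8}:
g(0) = mex{} = 0
g(1) = mex{} = 0
g(2) = mex{0} = 1
g(3) = mex{0} = 1
g(4) = mex{1} = 0
g(5) = mex{0,1} = 2
g(6) = mex{0} = 1
g(7) = mex{1,2} = 0
g(8) = mex{0,1} = 2
g(9) = mex{0} = 1
So g(9) = 1.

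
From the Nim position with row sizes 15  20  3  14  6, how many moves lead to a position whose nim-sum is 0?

1

Bitwise XOR of the heap sizes:
  01111  (15)
  10100  (20)
  00011  (3)
  01110  (14)
  00110  (6)
  -----
  10000  (16)
The overall nim-sum is X = 16. A row of size p has a winning move iff p XOR X < p (reduce it to p XOR X).
  15: 15 XOR 16 = 31 ≥ 15 — no move.
  20: 20 XOR 16 = 4 < 20 — winning move (to 4).
  3: 3 XOR 16 = 19 ≥ 3 — no move.
  14: 14 XOR 16 = 30 ≥ 14 — no move.
  6: 6 XOR 16 = 22 ≥ 6 — no move.
That gives 1 winning move.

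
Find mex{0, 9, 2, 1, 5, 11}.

3

The values 0, 1, 2 are all present; 3 is the first non-negative integer missing from the set.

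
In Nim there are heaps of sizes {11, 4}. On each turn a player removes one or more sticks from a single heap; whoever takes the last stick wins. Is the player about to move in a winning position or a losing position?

In binary:
  1011  (11)
  0100  (4)
  ----
  1111  (15)
The nim-sum is 15 ≠ 0, so this is an N-position: the player to move can win.

Winning position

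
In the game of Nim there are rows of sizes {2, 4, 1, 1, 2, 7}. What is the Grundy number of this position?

3

Nim-sum: 2 ⊕ 4 ⊕ 1 ⊕ 1 ⊕ 2 ⊕ 7 = 3.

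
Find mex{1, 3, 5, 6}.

0 is not in the set, so the mex is 0.

0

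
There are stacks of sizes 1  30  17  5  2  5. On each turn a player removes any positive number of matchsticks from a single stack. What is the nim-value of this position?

12

Nim-sum: 1 ^ 30 ^ 17 ^ 5 ^ 2 ^ 5 = 12.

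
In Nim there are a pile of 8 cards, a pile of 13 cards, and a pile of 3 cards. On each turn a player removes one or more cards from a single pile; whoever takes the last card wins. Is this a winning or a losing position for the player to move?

Winning position

Nim-sum: 8 XOR 13 XOR 3 = 6.
The nim-sum is 6 ≠ 0, so this is an N-position: the player to move can win.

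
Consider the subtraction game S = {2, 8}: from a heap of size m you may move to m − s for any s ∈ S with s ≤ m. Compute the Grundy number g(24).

0

Build the Grundy sequence with g(k) = mex{g(k−s) : s ∈ {2, 8}, s ≤ k}:
k:     0  1  2  3  4  5  6  7  8  9 10 11 12 13 14 15 16 17 18 19 20 21 22 23 24
g(k):  0  0  1  1  0  0  1  1  2  2  0  0  1  1  0  0  1  1  2  2  0  0  1  1  0
So g(24) = 0.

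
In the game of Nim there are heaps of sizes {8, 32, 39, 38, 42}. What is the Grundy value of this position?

Nim-sum: 8 ^ 32 ^ 39 ^ 38 ^ 42 = 3.

3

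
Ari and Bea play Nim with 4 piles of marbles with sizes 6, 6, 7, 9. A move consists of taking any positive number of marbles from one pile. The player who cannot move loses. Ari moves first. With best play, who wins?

Ari wins

Nim-sum: 6 ^ 6 ^ 7 ^ 9 = 14.
The nim-sum is 14 ≠ 0, so this is an N-position: the player to move can win; Ari has a winning move.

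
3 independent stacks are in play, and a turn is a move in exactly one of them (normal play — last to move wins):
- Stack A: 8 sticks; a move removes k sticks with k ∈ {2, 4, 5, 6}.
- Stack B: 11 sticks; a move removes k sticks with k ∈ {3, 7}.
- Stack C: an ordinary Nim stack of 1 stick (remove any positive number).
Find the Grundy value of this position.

1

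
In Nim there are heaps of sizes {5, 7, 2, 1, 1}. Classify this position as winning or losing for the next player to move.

Losing position

Bitwise XOR of the heap sizes:
  101  (5)
  111  (7)
  010  (2)
  001  (1)
  001  (1)
  ---
  000  (0)
The nim-sum is 0, so this is a P-position: the player to move is in a losing position under optimal play.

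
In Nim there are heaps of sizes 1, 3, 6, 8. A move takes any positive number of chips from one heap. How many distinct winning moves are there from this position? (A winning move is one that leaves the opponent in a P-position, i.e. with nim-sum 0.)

1

Compute the nim-sum pairwise:
1 ^ 3 = 2
2 ^ 6 = 4
4 ^ 8 = 12
The overall nim-sum is X = 12. A heap of size p has a winning move iff p XOR X < p (reduce it to p XOR X).
  1: 1 XOR 12 = 13 ≥ 1 — no move.
  3: 3 XOR 12 = 15 ≥ 3 — no move.
  6: 6 XOR 12 = 10 ≥ 6 — no move.
  8: 8 XOR 12 = 4 < 8 — winning move (to 4).
That gives 1 winning move.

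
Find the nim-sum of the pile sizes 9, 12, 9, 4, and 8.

0

Compute the nim-sum pairwise:
9 ^ 12 = 5
5 ^ 9 = 12
12 ^ 4 = 8
8 ^ 8 = 0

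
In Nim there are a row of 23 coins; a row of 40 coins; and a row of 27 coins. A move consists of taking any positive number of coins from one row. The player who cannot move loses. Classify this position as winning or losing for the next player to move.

Winning position

Compute the nim-sum pairwise:
23 XOR 40 = 63
63 XOR 27 = 36
The nim-sum is 36 ≠ 0, so this is an N-position: the player to move can win.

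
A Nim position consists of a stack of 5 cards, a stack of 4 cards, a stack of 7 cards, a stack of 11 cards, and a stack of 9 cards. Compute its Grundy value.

Bitwise XOR of the heap sizes:
  0101  (5)
  0100  (4)
  0111  (7)
  1011  (11)
  1001  (9)
  ----
  0100  (4)

4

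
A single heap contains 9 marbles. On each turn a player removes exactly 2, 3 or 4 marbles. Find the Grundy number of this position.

1

Grundy values for subtraction set {2, 3, 4}:
k:     0  1  2  3  4  5  6  7  8  9
g(k):  0  0  1  1  2  2  0  0  1  1
So g(9) = 1.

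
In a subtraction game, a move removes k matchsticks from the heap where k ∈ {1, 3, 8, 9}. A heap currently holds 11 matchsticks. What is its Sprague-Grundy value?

Compute g(0), g(1), … for moves {1, 3, 8, 9}:
g(0) = mex{} = 0
g(1) = mex{0} = 1
g(2) = mex{1} = 0
g(3) = mex{0} = 1
g(4) = mex{1} = 0
g(5) = mex{0} = 1
g(6) = mex{1} = 0
g(7) = mex{0} = 1
g(8) = mex{0,1} = 2
g(9) = mex{0,1,2} = 3
g(10) = mex{0,1,3} = 2
g(11) = mex{0,1,2} = 3
So g(11) = 3.

3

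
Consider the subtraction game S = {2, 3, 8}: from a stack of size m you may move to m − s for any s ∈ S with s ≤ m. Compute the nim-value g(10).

Build the Grundy sequence with g(k) = mex{g(k−s) : s ∈ {2, 3, 8}, s ≤ k}:
g(0) = mex{} = 0
g(1) = mex{} = 0
g(2) = mex{0} = 1
g(3) = mex{0} = 1
g(4) = mex{0,1} = 2
g(5) = mex{1} = 0
g(6) = mex{1,2} = 0
g(7) = mex{0,2} = 1
g(8) = mex{0} = 1
g(9) = mex{0,1} = 2
g(10) = mex{1} = 0
So g(10) = 0.

0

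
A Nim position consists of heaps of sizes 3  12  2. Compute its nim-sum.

13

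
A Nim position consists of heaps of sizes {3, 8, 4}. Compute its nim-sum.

In binary:
  0011  (3)
  1000  (8)
  0100  (4)
  ----
  1111  (15)

15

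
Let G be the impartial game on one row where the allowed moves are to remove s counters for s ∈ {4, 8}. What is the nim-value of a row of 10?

2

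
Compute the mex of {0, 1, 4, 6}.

2

The values 0, 1 are all present; 2 is the first non-negative integer missing from the set.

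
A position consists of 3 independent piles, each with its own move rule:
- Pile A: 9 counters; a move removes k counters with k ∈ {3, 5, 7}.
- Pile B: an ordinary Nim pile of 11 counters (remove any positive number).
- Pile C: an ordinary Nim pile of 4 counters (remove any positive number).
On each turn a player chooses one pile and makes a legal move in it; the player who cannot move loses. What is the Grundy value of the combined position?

Build the Grundy sequence for pile A with g(k) = mex{g(k−s) : s ∈ {3, 5, 7}, s ≤ k}:
g(0) = mex{} = 0
g(1) = mex{} = 0
g(2) = mex{} = 0
g(3) = mex{0} = 1
g(4) = mex{0} = 1
g(5) = mex{0} = 1
g(6) = mex{0,1} = 2
g(7) = mex{0,1} = 2
g(8) = mex{0,1} = 2
g(9) = mex{0,1,2} = 3
So g(9) = 3.
Pile B is a plain Nim pile of size 11, so its Grundy value is 11.
Pile C is a plain Nim pile of size 4, so its Grundy value is 4.
By the Sprague-Grundy theorem, the Grundy value of a sum of independent games is the XOR of the component values.
Combined value = 3 ⊕ 11 ⊕ 4 = 12.

12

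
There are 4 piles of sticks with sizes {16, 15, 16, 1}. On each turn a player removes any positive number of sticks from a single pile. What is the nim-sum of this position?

14

Compute the nim-sum pairwise:
16 ⊕ 15 = 31
31 ⊕ 16 = 15
15 ⊕ 1 = 14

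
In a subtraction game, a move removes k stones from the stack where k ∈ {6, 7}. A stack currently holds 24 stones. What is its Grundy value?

1

Compute g(0), g(1), … for moves {6, 7}:
k:     0  1  2  3  4  5  6  7  8  9 10 11 12 13 14 15 16 17 18 19 20 21 22 23 24
g(k):  0  0  0  0  0  0  1  1  1  1  1  1  2  0  0  0  0  0  0  1  1  1  1  1  1
So g(24) = 1.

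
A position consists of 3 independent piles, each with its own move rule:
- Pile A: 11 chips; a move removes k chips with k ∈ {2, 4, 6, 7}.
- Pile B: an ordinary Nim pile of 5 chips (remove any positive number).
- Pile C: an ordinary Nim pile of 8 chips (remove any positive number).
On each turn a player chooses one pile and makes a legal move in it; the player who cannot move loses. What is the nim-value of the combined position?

12

Grundy values for pile A (subtraction set {2, 4, 6, 7}):
g(0) = mex{} = 0
g(1) = mex{} = 0
g(2) = mex{0} = 1
g(3) = mex{0} = 1
g(4) = mex{0,1} = 2
g(5) = mex{0,1} = 2
g(6) = mex{0,1,2} = 3
g(7) = mex{0,1,2} = 3
g(8) = mex{0,1,2,3} = 4
g(9) = mex{1,2,3} = 0
g(10) = mex{1,2,3,4} = 0
g(11) = mex{0,2,3} = 1
So g(11) = 1.
Pile B is a plain Nim pile of size 5, so its Grundy value is 5.
Pile C is a plain Nim pile of size 8, so its Grundy value is 8.
By the Sprague-Grundy theorem, the Grundy value of a sum of independent games is the XOR of the component values.
Combined value = 1 ⊕ 5 ⊕ 8 = 12.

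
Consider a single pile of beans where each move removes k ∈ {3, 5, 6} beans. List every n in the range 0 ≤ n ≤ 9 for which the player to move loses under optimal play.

0, 1, 2, 9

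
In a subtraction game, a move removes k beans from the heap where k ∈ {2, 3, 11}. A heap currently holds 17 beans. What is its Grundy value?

1

Grundy values for subtraction set {2, 3, 11}:
k:     0  1  2  3  4  5  6  7  8  9 10 11 12 13 14 15 16 17
g(k):  0  0  1  1  2  0  0  1  1  2  0  3  1  2  0  0  1  1
So g(17) = 1.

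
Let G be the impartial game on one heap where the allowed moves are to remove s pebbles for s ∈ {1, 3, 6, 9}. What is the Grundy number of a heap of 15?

1

Compute g(0), g(1), … for moves {1, 3, 6, 9}:
k:     0  1  2  3  4  5  6  7  8  9 10 11 12 13 14 15
g(k):  0  1  0  1  0  1  2  3  2  3  2  3  0  1  0  1
So g(15) = 1.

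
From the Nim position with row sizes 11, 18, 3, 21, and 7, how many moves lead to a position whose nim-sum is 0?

1

Write each in binary and XOR column by column:
  01011  (11)
  10010  (18)
  00011  (3)
  10101  (21)
  00111  (7)
  -----
  01000  (8)
The overall nim-sum is X = 8. A row of size p has a winning move iff p XOR X < p (reduce it to p XOR X).
  11: 11 XOR 8 = 3 < 11 — winning move (to 3).
  18: 18 XOR 8 = 26 ≥ 18 — no move.
  3: 3 XOR 8 = 11 ≥ 3 — no move.
  21: 21 XOR 8 = 29 ≥ 21 — no move.
  7: 7 XOR 8 = 15 ≥ 7 — no move.
That gives 1 winning move.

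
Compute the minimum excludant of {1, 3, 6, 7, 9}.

0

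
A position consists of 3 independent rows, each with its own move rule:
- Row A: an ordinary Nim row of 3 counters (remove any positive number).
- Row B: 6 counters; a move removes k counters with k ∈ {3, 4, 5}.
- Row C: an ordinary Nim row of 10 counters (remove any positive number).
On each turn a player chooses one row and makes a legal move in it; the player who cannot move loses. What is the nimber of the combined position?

11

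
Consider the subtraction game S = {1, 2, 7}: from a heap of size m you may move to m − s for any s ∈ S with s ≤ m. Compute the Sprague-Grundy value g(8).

Grundy values for subtraction set {1, 2, 7}:
k:     0  1  2  3  4  5  6  7  8
g(k):  0  1  2  0  1  2  0  1  2
So g(8) = 2.

2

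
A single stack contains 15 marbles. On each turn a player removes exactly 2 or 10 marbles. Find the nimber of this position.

Grundy values for subtraction set {2, 10}:
k:     0  1  2  3  4  5  6  7  8  9 10 11 12 13 14 15
g(k):  0  0  1  1  0  0  1  1  0  0  1  1  0  0  1  1
So g(15) = 1.

1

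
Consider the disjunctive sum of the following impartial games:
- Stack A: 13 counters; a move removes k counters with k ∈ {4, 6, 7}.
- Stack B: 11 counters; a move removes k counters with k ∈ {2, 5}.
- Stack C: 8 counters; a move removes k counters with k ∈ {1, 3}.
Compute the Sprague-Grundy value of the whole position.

0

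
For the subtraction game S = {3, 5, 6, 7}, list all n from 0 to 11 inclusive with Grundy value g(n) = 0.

0, 1, 2, 10, 11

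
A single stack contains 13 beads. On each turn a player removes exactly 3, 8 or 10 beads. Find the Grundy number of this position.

Compute g(0), g(1), … for moves {3, 8, 10}:
k:     0  1  2  3  4  5  6  7  8  9 10 11 12 13
g(k):  0  0  0  1  1  1  0  0  2  1  1  3  2  0
So g(13) = 0.

0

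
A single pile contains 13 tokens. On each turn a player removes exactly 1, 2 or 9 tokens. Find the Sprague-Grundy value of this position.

0

Build the Grundy sequence with g(k) = mex{g(k−s) : s ∈ {1, 2, 9}, s ≤ k}:
g(0) = mex{} = 0
g(1) = mex{0} = 1
g(2) = mex{0,1} = 2
g(3) = mex{1,2} = 0
g(4) = mex{0,2} = 1
g(5) = mex{0,1} = 2
g(6) = mex{1,2} = 0
g(7) = mex{0,2} = 1
g(8) = mex{0,1} = 2
g(9) = mex{0,1,2} = 3
g(10) = mex{1,2,3} = 0
g(11) = mex{0,2,3} = 1
g(12) = mex{0,1} = 2
g(13) = mex{1,2} = 0
So g(13) = 0.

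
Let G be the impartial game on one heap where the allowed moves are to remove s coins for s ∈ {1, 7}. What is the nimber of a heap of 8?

0

Compute g(0), g(1), … for moves {1, 7}:
k:     0  1  2  3  4  5  6  7  8
g(k):  0  1  0  1  0  1  0  1  0
So g(8) = 0.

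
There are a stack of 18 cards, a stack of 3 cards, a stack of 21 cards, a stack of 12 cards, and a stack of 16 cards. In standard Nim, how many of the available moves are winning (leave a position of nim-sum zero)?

3

Nim-sum: 18 ^ 3 ^ 21 ^ 12 ^ 16 = 24.
The overall nim-sum is X = 24. A stack of size p has a winning move iff p XOR X < p (reduce it to p XOR X).
  18: 18 XOR 24 = 10 < 18 — winning move (to 10).
  3: 3 XOR 24 = 27 ≥ 3 — no move.
  21: 21 XOR 24 = 13 < 21 — winning move (to 13).
  12: 12 XOR 24 = 20 ≥ 12 — no move.
  16: 16 XOR 24 = 8 < 16 — winning move (to 8).
That gives 3 winning moves.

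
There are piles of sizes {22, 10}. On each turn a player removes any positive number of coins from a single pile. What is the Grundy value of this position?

28

In binary:
  10110  (22)
  01010  (10)
  -----
  11100  (28)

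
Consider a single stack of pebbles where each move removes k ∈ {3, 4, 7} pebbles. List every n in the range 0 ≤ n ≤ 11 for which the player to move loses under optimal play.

Compute g(0), g(1), … for moves {3, 4, 7}:
g(0) = mex{} = 0
g(1) = mex{} = 0
g(2) = mex{} = 0
g(3) = mex{0} = 1
g(4) = mex{0} = 1
g(5) = mex{0} = 1
g(6) = mex{0,1} = 2
g(7) = mex{0,1} = 2
g(8) = mex{0,1} = 2
g(9) = mex{0,1,2} = 3
g(10) = mex{1,2} = 0
g(11) = mex{1,2} = 0
The P-positions (g = 0) in 0..11 are 0, 1, 2, 10, 11.

0, 1, 2, 10, 11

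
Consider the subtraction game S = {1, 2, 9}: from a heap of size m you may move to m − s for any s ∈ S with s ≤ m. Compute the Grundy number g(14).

Compute g(0), g(1), … for moves {1, 2, 9}:
k:     0  1  2  3  4  5  6  7  8  9 10 11 12 13 14
g(k):  0  1  2  0  1  2  0  1  2  3  0  1  2  0  1
So g(14) = 1.

1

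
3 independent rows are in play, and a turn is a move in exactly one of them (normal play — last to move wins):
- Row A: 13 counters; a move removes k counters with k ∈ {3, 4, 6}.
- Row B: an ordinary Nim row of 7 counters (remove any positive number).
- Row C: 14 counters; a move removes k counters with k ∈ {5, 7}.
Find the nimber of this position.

6

Build the Grundy sequence for row A with g(k) = mex{g(k−s) : s ∈ {3, 4, 6}, s ≤ k}:
g(0) = mex{} = 0
g(1) = mex{} = 0
g(2) = mex{} = 0
g(3) = mex{0} = 1
g(4) = mex{0} = 1
g(5) = mex{0} = 1
g(6) = mex{0,1} = 2
g(7) = mex{0,1} = 2
g(8) = mex{0,1} = 2
g(9) = mex{1,2} = 0
g(10) = mex{1,2} = 0
g(11) = mex{1,2} = 0
g(12) = mex{0,2} = 1
g(13) = mex{0,2} = 1
So g(13) = 1.
Row B is a plain Nim row of size 7, so its Grundy value is 7.
Grundy values for row C (subtraction set {5, 7}):
g(0) = mex{} = 0
g(1) = mex{} = 0
g(2) = mex{} = 0
g(3) = mex{} = 0
g(4) = mex{} = 0
g(5) = mex{0} = 1
g(6) = mex{0} = 1
g(7) = mex{0} = 1
g(8) = mex{0} = 1
g(9) = mex{0} = 1
g(10) = mex{0,1} = 2
g(11) = mex{0,1} = 2
g(12) = mex{1} = 0
g(13) = mex{1} = 0
g(14) = mex{1} = 0
So g(14) = 0.
By the Sprague-Grundy theorem, the Grundy value of a sum of independent games is the XOR of the component values.
Combined value = 1 ⊕ 7 ⊕ 0 = 6.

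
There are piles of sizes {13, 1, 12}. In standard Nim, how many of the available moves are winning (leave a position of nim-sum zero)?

0

Nim-sum: 13 ⊕ 1 ⊕ 12 = 0.
The nim-sum is already 0, so every move leaves a nonzero nim-sum — there are no winning moves.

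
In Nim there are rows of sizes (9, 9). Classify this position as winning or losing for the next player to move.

Losing position

Nim-sum: 9 XOR 9 = 0.
The nim-sum is 0, so this is a P-position: the player to move is in a losing position under optimal play.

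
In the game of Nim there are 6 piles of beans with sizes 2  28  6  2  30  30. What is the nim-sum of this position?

Nim-sum: 2 ⊕ 28 ⊕ 6 ⊕ 2 ⊕ 30 ⊕ 30 = 26.

26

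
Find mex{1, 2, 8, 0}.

The values 0, 1, 2 are all present; 3 is the first non-negative integer missing from the set.

3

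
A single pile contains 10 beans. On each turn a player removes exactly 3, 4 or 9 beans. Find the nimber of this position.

1

Grundy values for subtraction set {3, 4, 9}:
g(0) = mex{} = 0
g(1) = mex{} = 0
g(2) = mex{} = 0
g(3) = mex{0} = 1
g(4) = mex{0} = 1
g(5) = mex{0} = 1
g(6) = mex{0,1} = 2
g(7) = mex{1} = 0
g(8) = mex{1} = 0
g(9) = mex{0,1,2} = 3
g(10) = mex{0,2} = 1
So g(10) = 1.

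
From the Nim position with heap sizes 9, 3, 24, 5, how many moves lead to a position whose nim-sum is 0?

1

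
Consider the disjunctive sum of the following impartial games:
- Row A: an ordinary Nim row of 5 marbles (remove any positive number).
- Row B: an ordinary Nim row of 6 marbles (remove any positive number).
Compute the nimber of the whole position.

3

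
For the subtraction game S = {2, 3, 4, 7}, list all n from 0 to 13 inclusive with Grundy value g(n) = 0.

0, 1, 6, 11, 12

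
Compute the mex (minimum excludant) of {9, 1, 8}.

0

0 is not in the set, so the mex is 0.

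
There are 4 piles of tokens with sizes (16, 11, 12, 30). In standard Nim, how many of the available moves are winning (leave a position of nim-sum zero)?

Compute the nim-sum pairwise:
16 ^ 11 = 27
27 ^ 12 = 23
23 ^ 30 = 9
The overall nim-sum is X = 9. A pile of size p has a winning move iff p XOR X < p (reduce it to p XOR X).
  16: 16 XOR 9 = 25 ≥ 16 — no move.
  11: 11 XOR 9 = 2 < 11 — winning move (to 2).
  12: 12 XOR 9 = 5 < 12 — winning move (to 5).
  30: 30 XOR 9 = 23 < 30 — winning move (to 23).
That gives 3 winning moves.

3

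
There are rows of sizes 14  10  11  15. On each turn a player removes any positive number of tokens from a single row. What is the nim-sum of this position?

Nim-sum: 14 ⊕ 10 ⊕ 11 ⊕ 15 = 0.

0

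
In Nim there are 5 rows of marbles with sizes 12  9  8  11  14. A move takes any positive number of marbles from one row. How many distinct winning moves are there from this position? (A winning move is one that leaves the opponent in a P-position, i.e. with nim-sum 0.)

5

Compute the nim-sum pairwise:
12 ^ 9 = 5
5 ^ 8 = 13
13 ^ 11 = 6
6 ^ 14 = 8
The overall nim-sum is X = 8. A row of size p has a winning move iff p XOR X < p (reduce it to p XOR X).
  12: 12 XOR 8 = 4 < 12 — winning move (to 4).
  9: 9 XOR 8 = 1 < 9 — winning move (to 1).
  8: 8 XOR 8 = 0 < 8 — winning move (to 0).
  11: 11 XOR 8 = 3 < 11 — winning move (to 3).
  14: 14 XOR 8 = 6 < 14 — winning move (to 6).
That gives 5 winning moves.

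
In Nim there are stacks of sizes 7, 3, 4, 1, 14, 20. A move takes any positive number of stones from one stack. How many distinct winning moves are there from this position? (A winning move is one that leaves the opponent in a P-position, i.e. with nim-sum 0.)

1

Bitwise XOR of the heap sizes:
  00111  (7)
  00011  (3)
  00100  (4)
  00001  (1)
  01110  (14)
  10100  (20)
  -----
  11011  (27)
The overall nim-sum is X = 27. A stack of size p has a winning move iff p XOR X < p (reduce it to p XOR X).
  7: 7 XOR 27 = 28 ≥ 7 — no move.
  3: 3 XOR 27 = 24 ≥ 3 — no move.
  4: 4 XOR 27 = 31 ≥ 4 — no move.
  1: 1 XOR 27 = 26 ≥ 1 — no move.
  14: 14 XOR 27 = 21 ≥ 14 — no move.
  20: 20 XOR 27 = 15 < 20 — winning move (to 15).
That gives 1 winning move.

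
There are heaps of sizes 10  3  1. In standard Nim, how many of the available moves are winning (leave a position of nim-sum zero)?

1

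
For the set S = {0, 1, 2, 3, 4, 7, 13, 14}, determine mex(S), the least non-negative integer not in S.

5

The values 0, 1, 2, 3, 4 are all present; 5 is the first non-negative integer missing from the set.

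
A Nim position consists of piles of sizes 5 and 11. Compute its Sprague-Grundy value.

14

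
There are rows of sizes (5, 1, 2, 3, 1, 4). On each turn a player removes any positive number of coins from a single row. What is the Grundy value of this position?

0

Compute the nim-sum pairwise:
5 XOR 1 = 4
4 XOR 2 = 6
6 XOR 3 = 5
5 XOR 1 = 4
4 XOR 4 = 0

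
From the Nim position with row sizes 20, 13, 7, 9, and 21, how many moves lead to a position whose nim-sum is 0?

Nim-sum: 20 ^ 13 ^ 7 ^ 9 ^ 21 = 2.
The overall nim-sum is X = 2. A row of size p has a winning move iff p XOR X < p (reduce it to p XOR X).
  20: 20 XOR 2 = 22 ≥ 20 — no move.
  13: 13 XOR 2 = 15 ≥ 13 — no move.
  7: 7 XOR 2 = 5 < 7 — winning move (to 5).
  9: 9 XOR 2 = 11 ≥ 9 — no move.
  21: 21 XOR 2 = 23 ≥ 21 — no move.
That gives 1 winning move.

1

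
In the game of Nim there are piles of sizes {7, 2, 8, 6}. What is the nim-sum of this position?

11

Write each in binary and XOR column by column:
  0111  (7)
  0010  (2)
  1000  (8)
  0110  (6)
  ----
  1011  (11)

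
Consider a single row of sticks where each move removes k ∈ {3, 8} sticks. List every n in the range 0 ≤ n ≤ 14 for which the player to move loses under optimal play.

Grundy values for subtraction set {3, 8}:
g(0) = mex{} = 0
g(1) = mex{} = 0
g(2) = mex{} = 0
g(3) = mex{0} = 1
g(4) = mex{0} = 1
g(5) = mex{0} = 1
g(6) = mex{1} = 0
g(7) = mex{1} = 0
g(8) = mex{0,1} = 2
g(9) = mex{0} = 1
g(10) = mex{0} = 1
g(11) = mex{1,2} = 0
g(12) = mex{1} = 0
g(13) = mex{1} = 0
g(14) = mex{0} = 1
The P-positions (g = 0) in 0..14 are 0, 1, 2, 6, 7, 11, 12, 13.

0, 1, 2, 6, 7, 11, 12, 13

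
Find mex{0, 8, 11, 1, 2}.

The values 0, 1, 2 are all present; 3 is the first non-negative integer missing from the set.

3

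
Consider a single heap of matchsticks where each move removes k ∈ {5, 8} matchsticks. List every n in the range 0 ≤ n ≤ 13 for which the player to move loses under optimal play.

Grundy values for subtraction set {5, 8}:
g(0) = mex{} = 0
g(1) = mex{} = 0
g(2) = mex{} = 0
g(3) = mex{} = 0
g(4) = mex{} = 0
g(5) = mex{0} = 1
g(6) = mex{0} = 1
g(7) = mex{0} = 1
g(8) = mex{0} = 1
g(9) = mex{0} = 1
g(10) = mex{0,1} = 2
g(11) = mex{0,1} = 2
g(12) = mex{0,1} = 2
g(13) = mex{1} = 0
The P-positions (g = 0) in 0..13 are 0, 1, 2, 3, 4, 13.

0, 1, 2, 3, 4, 13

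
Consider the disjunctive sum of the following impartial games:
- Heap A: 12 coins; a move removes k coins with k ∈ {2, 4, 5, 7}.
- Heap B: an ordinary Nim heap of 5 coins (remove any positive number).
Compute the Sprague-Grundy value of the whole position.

4

For heap A, compute g(0), g(1), … with moves {2, 4, 5, 7}:
k:     0  1  2  3  4  5  6  7  8  9 10 11 12
g(k):  0  0  1  1  2  2  3  3  4  0  0  1  1
So g(12) = 1.
Heap B is a plain Nim heap of size 5, so its Grundy value is 5.
By the Sprague-Grundy theorem, the Grundy value of a sum of independent games is the XOR of the component values.
Combined value = 1 ⊕ 5 = 4.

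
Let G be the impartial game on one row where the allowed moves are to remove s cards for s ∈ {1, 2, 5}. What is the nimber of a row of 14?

Grundy values for subtraction set {1, 2, 5}:
g(0) = mex{} = 0
g(1) = mex{0} = 1
g(2) = mex{0,1} = 2
g(3) = mex{1,2} = 0
g(4) = mex{0,2} = 1
g(5) = mex{0,1} = 2
g(6) = mex{1,2} = 0
g(7) = mex{0,2} = 1
g(8) = mex{0,1} = 2
g(9) = mex{1,2} = 0
g(10) = mex{0,2} = 1
g(11) = mex{0,1} = 2
g(12) = mex{1,2} = 0
g(13) = mex{0,2} = 1
g(14) = mex{0,1} = 2
So g(14) = 2.

2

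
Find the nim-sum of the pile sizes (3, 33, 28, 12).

Compute the nim-sum pairwise:
3 XOR 33 = 34
34 XOR 28 = 62
62 XOR 12 = 50

50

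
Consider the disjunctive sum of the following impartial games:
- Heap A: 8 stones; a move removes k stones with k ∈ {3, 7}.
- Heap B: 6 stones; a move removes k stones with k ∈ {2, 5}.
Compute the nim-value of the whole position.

3

Grundy values for heap A (subtraction set {3, 7}):
k:     0  1  2  3  4  5  6  7  8
g(k):  0  0  0  1  1  1  0  2  2
So g(8) = 2.
Build the Grundy sequence for heap B with g(k) = mex{g(k−s) : s ∈ {2, 5}, s ≤ k}:
g(0) = mex{} = 0
g(1) = mex{} = 0
g(2) = mex{0} = 1
g(3) = mex{0} = 1
g(4) = mex{1} = 0
g(5) = mex{0,1} = 2
g(6) = mex{0} = 1
So g(6) = 1.
The value of a disjunctive sum is the nim-sum of the parts.
Combined value = 2 XOR 1 = 3.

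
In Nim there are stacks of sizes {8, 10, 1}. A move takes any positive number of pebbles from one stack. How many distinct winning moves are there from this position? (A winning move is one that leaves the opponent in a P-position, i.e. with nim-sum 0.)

1

Compute the nim-sum pairwise:
8 ⊕ 10 = 2
2 ⊕ 1 = 3
The overall nim-sum is X = 3. A stack of size p has a winning move iff p XOR X < p (reduce it to p XOR X).
  8: 8 XOR 3 = 11 ≥ 8 — no move.
  10: 10 XOR 3 = 9 < 10 — winning move (to 9).
  1: 1 XOR 3 = 2 ≥ 1 — no move.
That gives 1 winning move.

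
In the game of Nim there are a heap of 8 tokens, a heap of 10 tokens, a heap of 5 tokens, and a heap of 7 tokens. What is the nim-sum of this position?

0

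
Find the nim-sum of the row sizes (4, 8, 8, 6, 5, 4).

3

Nim-sum: 4 ^ 8 ^ 8 ^ 6 ^ 5 ^ 4 = 3.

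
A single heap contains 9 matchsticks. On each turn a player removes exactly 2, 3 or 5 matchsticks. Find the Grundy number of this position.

Grundy values for subtraction set {2, 3, 5}:
g(0) = mex{} = 0
g(1) = mex{} = 0
g(2) = mex{0} = 1
g(3) = mex{0} = 1
g(4) = mex{0,1} = 2
g(5) = mex{0,1} = 2
g(6) = mex{0,1,2} = 3
g(7) = mex{1,2} = 0
g(8) = mex{1,2,3} = 0
g(9) = mex{0,2,3} = 1
So g(9) = 1.

1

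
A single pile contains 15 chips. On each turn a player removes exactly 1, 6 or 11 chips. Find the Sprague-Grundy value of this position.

1

Build the Grundy sequence with g(k) = mex{g(k−s) : s ∈ {1, 6, 11}, s ≤ k}:
k:     0  1  2  3  4  5  6  7  8  9 10 11 12 13 14 15
g(k):  0  1  0  1  0  1  2  0  1  0  1  2  0  1  0  1
So g(15) = 1.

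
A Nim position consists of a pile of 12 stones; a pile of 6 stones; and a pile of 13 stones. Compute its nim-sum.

Compute the nim-sum pairwise:
12 ⊕ 6 = 10
10 ⊕ 13 = 7

7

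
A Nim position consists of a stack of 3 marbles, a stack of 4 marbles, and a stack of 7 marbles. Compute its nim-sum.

0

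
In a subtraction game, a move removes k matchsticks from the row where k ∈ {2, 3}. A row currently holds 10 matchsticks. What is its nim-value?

Build the Grundy sequence with g(k) = mex{g(k−s) : s ∈ {2, 3}, s ≤ k}:
g(0) = mex{} = 0
g(1) = mex{} = 0
g(2) = mex{0} = 1
g(3) = mex{0} = 1
g(4) = mex{0,1} = 2
g(5) = mex{1} = 0
g(6) = mex{1,2} = 0
g(7) = mex{0,2} = 1
g(8) = mex{0} = 1
g(9) = mex{0,1} = 2
g(10) = mex{1} = 0
So g(10) = 0.

0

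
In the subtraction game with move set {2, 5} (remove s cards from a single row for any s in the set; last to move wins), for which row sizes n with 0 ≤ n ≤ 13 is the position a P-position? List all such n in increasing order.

0, 1, 4, 7, 8, 11

Build the Grundy sequence with g(k) = mex{g(k−s) : s ∈ {2, 5}, s ≤ k}:
g(0) = mex{} = 0
g(1) = mex{} = 0
g(2) = mex{0} = 1
g(3) = mex{0} = 1
g(4) = mex{1} = 0
g(5) = mex{0,1} = 2
g(6) = mex{0} = 1
g(7) = mex{1,2} = 0
g(8) = mex{1} = 0
g(9) = mex{0} = 1
g(10) = mex{0,2} = 1
g(11) = mex{1} = 0
g(12) = mex{0,1} = 2
g(13) = mex{0} = 1
The P-positions (g = 0) in 0..13 are 0, 1, 4, 7, 8, 11.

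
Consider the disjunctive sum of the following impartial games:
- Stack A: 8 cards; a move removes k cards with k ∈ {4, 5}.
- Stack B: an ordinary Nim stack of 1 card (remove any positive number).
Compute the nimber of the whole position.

3

Grundy values for stack A (subtraction set {4, 5}):
g(0) = mex{} = 0
g(1) = mex{} = 0
g(2) = mex{} = 0
g(3) = mex{} = 0
g(4) = mex{0} = 1
g(5) = mex{0} = 1
g(6) = mex{0} = 1
g(7) = mex{0} = 1
g(8) = mex{0,1} = 2
So g(8) = 2.
Stack B is a plain Nim stack of size 1, so its Grundy value is 1.
By the Sprague-Grundy theorem, the Grundy value of a sum of independent games is the XOR of the component values.
Combined value = 2 ⊕ 1 = 3.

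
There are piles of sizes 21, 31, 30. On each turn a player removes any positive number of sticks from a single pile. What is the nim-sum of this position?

20

In binary:
  10101  (21)
  11111  (31)
  11110  (30)
  -----
  10100  (20)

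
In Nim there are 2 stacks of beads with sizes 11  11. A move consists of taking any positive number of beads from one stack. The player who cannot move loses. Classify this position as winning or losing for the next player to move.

Losing position

Nim-sum: 11 XOR 11 = 0.
The nim-sum is 0, so this is a P-position: the player to move is in a losing position under optimal play.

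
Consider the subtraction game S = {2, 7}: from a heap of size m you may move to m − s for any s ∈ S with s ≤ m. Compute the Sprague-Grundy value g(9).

0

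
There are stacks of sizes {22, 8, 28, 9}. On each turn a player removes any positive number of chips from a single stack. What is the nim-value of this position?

11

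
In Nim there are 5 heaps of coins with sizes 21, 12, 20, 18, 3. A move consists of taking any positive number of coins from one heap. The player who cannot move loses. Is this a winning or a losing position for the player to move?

Winning position

Nim-sum: 21 XOR 12 XOR 20 XOR 18 XOR 3 = 28.
The nim-sum is 28 ≠ 0, so this is an N-position: the player to move can win.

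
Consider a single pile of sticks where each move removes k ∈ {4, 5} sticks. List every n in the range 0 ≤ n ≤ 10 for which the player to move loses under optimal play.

Build the Grundy sequence with g(k) = mex{g(k−s) : s ∈ {4, 5}, s ≤ k}:
g(0) = mex{} = 0
g(1) = mex{} = 0
g(2) = mex{} = 0
g(3) = mex{} = 0
g(4) = mex{0} = 1
g(5) = mex{0} = 1
g(6) = mex{0} = 1
g(7) = mex{0} = 1
g(8) = mex{0,1} = 2
g(9) = mex{1} = 0
g(10) = mex{1} = 0
The P-positions (g = 0) in 0..10 are 0, 1, 2, 3, 9, 10.

0, 1, 2, 3, 9, 10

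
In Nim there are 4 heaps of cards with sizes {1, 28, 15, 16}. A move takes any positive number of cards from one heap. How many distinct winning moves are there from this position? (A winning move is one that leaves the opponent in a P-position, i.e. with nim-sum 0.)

1

In binary:
  00001  (1)
  11100  (28)
  01111  (15)
  10000  (16)
  -----
  00010  (2)
The overall nim-sum is X = 2. A heap of size p has a winning move iff p XOR X < p (reduce it to p XOR X).
  1: 1 XOR 2 = 3 ≥ 1 — no move.
  28: 28 XOR 2 = 30 ≥ 28 — no move.
  15: 15 XOR 2 = 13 < 15 — winning move (to 13).
  16: 16 XOR 2 = 18 ≥ 16 — no move.
That gives 1 winning move.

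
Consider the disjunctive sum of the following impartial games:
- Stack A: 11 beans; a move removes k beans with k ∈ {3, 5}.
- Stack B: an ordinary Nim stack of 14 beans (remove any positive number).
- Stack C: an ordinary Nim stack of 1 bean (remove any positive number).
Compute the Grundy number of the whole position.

14

Grundy values for stack A (subtraction set {3, 5}):
k:     0  1  2  3  4  5  6  7  8  9 10 11
g(k):  0  0  0  1  1  1  2  2  0  0  0  1
So g(11) = 1.
Stack B is a plain Nim stack of size 14, so its Grundy value is 14.
Stack C is a plain Nim stack of size 1, so its Grundy value is 1.
The value of a disjunctive sum is the nim-sum of the parts.
Combined value = 1 XOR 14 XOR 1 = 14.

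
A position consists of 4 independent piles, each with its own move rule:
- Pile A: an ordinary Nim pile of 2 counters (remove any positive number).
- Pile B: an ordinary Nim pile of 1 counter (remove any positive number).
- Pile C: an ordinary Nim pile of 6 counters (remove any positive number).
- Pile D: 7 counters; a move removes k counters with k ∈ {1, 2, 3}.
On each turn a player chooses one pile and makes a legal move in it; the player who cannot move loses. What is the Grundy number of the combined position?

6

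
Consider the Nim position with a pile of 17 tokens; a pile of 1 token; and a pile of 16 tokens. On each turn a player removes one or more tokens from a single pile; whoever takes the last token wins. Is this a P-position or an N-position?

P-position

Compute the nim-sum pairwise:
17 XOR 1 = 16
16 XOR 16 = 0
The nim-sum is 0, so this is a P-position: the player to move is in a losing position under optimal play.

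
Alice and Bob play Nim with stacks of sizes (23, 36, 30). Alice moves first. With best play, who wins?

Compute the nim-sum pairwise:
23 XOR 36 = 51
51 XOR 30 = 45
The nim-sum is 45 ≠ 0, so this is an N-position: the player to move can win; Alice has a winning move.

Alice wins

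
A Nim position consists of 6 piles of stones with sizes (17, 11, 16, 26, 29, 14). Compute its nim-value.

3

In binary:
  10001  (17)
  01011  (11)
  10000  (16)
  11010  (26)
  11101  (29)
  01110  (14)
  -----
  00011  (3)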